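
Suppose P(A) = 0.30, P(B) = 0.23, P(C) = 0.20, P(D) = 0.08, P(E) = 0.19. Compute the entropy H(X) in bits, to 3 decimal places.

2.220 bits

H = −Σ pᵢ log₂ pᵢ.
−0.30·log₂(0.30) = 0.5211
−0.23·log₂(0.23) = 0.4877
−0.20·log₂(0.20) = 0.4644
−0.08·log₂(0.08) = 0.2915
−0.19·log₂(0.19) = 0.4552
Sum ≈ 2.2199 → 2.220 bits.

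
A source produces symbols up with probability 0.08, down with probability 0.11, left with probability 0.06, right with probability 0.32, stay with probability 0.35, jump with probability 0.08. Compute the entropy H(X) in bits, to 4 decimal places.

2.2330 bits

H = −Σ pᵢ log₂ pᵢ.
−0.08·log₂(0.08) = 0.2915
−0.11·log₂(0.11) = 0.3503
−0.06·log₂(0.06) = 0.2435
−0.32·log₂(0.32) = 0.5260
−0.35·log₂(0.35) = 0.5301
−0.08·log₂(0.08) = 0.2915
Sum ≈ 2.2330 → 2.2330 bits.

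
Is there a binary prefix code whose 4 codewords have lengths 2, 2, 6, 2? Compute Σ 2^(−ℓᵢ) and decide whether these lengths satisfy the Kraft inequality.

0.765625; yes

With common denominator 2^6 = 64: Σ 2^(−ℓᵢ) = 16/64 + 16/64 + 1/64 + 16/64 = 49/64 = 0.765625.
Kraft's inequality requires Σ ≤ 1; here Σ = 0.765625 ≤ 1, so such a prefix code exists.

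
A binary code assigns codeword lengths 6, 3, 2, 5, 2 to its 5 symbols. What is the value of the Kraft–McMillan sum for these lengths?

With common denominator 2^6 = 64: Σ 2^(−ℓᵢ) = 1/64 + 8/64 + 16/64 + 2/64 + 16/64 = 43/64 = 0.671875.

0.671875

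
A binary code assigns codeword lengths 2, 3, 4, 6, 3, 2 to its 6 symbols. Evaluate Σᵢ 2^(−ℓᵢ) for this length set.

With common denominator 2^6 = 64: Σ 2^(−ℓᵢ) = 16/64 + 8/64 + 4/64 + 1/64 + 8/64 + 16/64 = 53/64 = 0.828125.

0.828125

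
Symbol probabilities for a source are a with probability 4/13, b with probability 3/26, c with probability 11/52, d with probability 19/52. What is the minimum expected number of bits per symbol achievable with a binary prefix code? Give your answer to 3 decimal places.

1.962 bits/symbol

Repeatedly combine the two least-probable nodes; the expected code length is the sum of the merged weights.
merge 3/26 + 11/52 → 17/52
merge 4/13 + 17/52 → 33/52
merge 19/52 + 33/52 → 1
L = 17/52 + 33/52 + 1 = 51/26 ≈ 1.962 bits/symbol.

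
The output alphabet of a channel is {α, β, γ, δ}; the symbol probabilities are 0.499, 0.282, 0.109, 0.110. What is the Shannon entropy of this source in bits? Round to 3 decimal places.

H = −Σ pᵢ log₂ pᵢ.
−0.499·log₂(0.499) = 0.5004
−0.282·log₂(0.282) = 0.5150
−0.109·log₂(0.109) = 0.3485
−0.110·log₂(0.110) = 0.3503
Sum ≈ 1.7143 → 1.714 bits.

1.714 bits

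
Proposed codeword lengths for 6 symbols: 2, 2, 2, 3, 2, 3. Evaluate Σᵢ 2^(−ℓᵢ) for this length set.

1.25

With common denominator 2^3 = 8: Σ 2^(−ℓᵢ) = 2/8 + 2/8 + 2/8 + 1/8 + 2/8 + 1/8 = 10/8 = 1.25.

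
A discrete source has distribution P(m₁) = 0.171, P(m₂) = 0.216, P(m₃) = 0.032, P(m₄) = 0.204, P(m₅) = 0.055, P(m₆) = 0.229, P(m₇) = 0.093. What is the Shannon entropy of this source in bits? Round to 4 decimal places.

H = −Σ pᵢ log₂ pᵢ.
−0.171·log₂(0.171) = 0.4357
−0.216·log₂(0.216) = 0.4776
−0.032·log₂(0.032) = 0.1589
−0.204·log₂(0.204) = 0.4678
−0.055·log₂(0.055) = 0.2301
−0.229·log₂(0.229) = 0.4870
−0.093·log₂(0.093) = 0.3187
Sum ≈ 2.5758 → 2.5758 bits.

2.5758 bits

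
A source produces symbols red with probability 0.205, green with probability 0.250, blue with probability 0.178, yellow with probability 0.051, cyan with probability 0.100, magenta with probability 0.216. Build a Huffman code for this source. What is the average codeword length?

Repeatedly combine the two least-probable nodes; the expected code length is the sum of the merged weights.
merge 51/1000 + 1/10 → 151/1000
merge 151/1000 + 89/500 → 329/1000
merge 41/200 + 27/125 → 421/1000
merge 1/4 + 329/1000 → 579/1000
merge 421/1000 + 579/1000 → 1
L = 151/1000 + 329/1000 + 421/1000 + 579/1000 + 1 = 62/25 = 2.48 bits/symbol.

2.48 bits/symbol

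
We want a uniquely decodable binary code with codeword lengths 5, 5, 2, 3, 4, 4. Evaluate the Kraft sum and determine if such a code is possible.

With common denominator 2^5 = 32: Σ 2^(−ℓᵢ) = 1/32 + 1/32 + 8/32 + 4/32 + 2/32 + 2/32 = 18/32 = 0.5625.
Kraft's inequality requires Σ ≤ 1; here Σ = 0.5625 ≤ 1, so such a prefix code exists.

0.5625; yes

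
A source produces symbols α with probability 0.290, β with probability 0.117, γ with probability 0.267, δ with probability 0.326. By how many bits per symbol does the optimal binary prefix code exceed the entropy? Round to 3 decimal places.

0.084 bits

Entropy H = −Σ p log₂ p ≈ 1.9159 bits.
Huffman merges: 117/1000+267/1000→48/125; 29/100+163/500→77/125; 48/125+77/125→1. L = 2 ≈ 2.0000.
L − H = 2.0000 − 1.9159 = 0.084 bits.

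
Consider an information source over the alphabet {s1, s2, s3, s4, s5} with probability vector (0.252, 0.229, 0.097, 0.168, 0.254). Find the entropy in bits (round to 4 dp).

H = −Σ pᵢ log₂ pᵢ.
−0.252·log₂(0.252) = 0.5011
−0.229·log₂(0.229) = 0.4870
−0.097·log₂(0.097) = 0.3265
−0.168·log₂(0.168) = 0.4323
−0.254·log₂(0.254) = 0.5022
Sum ≈ 2.2491 → 2.2491 bits.

2.2491 bits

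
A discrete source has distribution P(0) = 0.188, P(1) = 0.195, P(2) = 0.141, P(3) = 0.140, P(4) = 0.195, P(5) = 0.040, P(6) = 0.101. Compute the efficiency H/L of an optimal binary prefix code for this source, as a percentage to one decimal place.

Entropy H = −Σ p log₂ p ≈ 2.6885 bits.
Huffman merges: 1/25+101/1000→141/1000; 7/50+141/1000→281/1000; 141/1000+47/250→329/1000; 39/200+39/200→39/100; 281/1000+329/1000→61/100; 39/100+61/100→1. L = 2751/1000 ≈ 2.7510.
Efficiency = H/L = 2.6885/2.7510 = 97.7%.

97.7%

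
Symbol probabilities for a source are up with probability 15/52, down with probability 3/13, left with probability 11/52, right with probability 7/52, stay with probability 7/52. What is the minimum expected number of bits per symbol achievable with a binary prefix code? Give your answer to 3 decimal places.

Repeatedly combine the two least-probable nodes; the expected code length is the sum of the merged weights.
merge 7/52 + 7/52 → 7/26
merge 11/52 + 3/13 → 23/52
merge 7/26 + 15/52 → 29/52
merge 23/52 + 29/52 → 1
L = 7/26 + 23/52 + 29/52 + 1 = 59/26 ≈ 2.269 bits/symbol.

2.269 bits/symbol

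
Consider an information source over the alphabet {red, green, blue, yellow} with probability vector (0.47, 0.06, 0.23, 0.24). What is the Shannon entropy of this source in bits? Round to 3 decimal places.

H = −Σ pᵢ log₂ pᵢ.
−0.47·log₂(0.47) = 0.5120
−0.06·log₂(0.06) = 0.2435
−0.23·log₂(0.23) = 0.4877
−0.24·log₂(0.24) = 0.4941
Sum ≈ 1.7373 → 1.737 bits.

1.737 bits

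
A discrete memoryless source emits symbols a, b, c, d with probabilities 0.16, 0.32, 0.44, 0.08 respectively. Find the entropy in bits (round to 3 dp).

1.762 bits

H = −Σ pᵢ log₂ pᵢ.
−0.16·log₂(0.16) = 0.4230
−0.32·log₂(0.32) = 0.5260
−0.44·log₂(0.44) = 0.5211
−0.08·log₂(0.08) = 0.2915
Sum ≈ 1.7617 → 1.762 bits.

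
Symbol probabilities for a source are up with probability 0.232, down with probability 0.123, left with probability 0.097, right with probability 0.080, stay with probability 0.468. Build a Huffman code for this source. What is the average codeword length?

Repeatedly combine the two least-probable nodes; the expected code length is the sum of the merged weights.
merge 2/25 + 97/1000 → 177/1000
merge 123/1000 + 177/1000 → 3/10
merge 29/125 + 3/10 → 133/250
merge 117/250 + 133/250 → 1
L = 177/1000 + 3/10 + 133/250 + 1 = 2009/1000 = 2.009 bits/symbol.

2.009 bits/symbol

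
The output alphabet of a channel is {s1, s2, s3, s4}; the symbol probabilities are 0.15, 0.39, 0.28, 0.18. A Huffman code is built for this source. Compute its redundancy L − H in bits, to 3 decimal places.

0.040 bits

Entropy H = −Σ p log₂ p ≈ 1.8999 bits.
Huffman merges: 3/20+9/50→33/100; 7/25+33/100→61/100; 39/100+61/100→1. L = 97/50 ≈ 1.9400.
L − H = 1.9400 − 1.8999 = 0.040 bits.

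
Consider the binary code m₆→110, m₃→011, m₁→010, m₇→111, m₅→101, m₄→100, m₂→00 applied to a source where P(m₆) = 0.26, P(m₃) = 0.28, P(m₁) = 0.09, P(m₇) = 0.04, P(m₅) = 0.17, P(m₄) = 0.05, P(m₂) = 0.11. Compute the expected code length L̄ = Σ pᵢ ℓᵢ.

L̄ = Σ pᵢ·ℓᵢ = 0.26·3 + 0.28·3 + 0.09·3 + 0.04·3 + 0.17·3 + 0.05·3 + 0.11·2 = 2.89 bits/symbol.

2.89 bits/symbol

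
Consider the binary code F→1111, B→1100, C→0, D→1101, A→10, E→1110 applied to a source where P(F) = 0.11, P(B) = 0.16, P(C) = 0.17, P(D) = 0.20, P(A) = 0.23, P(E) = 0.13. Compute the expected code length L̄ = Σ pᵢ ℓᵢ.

L̄ = Σ pᵢ·ℓᵢ = 0.11·4 + 0.16·4 + 0.17·1 + 0.20·4 + 0.23·2 + 0.13·4 = 3.03 bits/symbol.

3.03 bits/symbol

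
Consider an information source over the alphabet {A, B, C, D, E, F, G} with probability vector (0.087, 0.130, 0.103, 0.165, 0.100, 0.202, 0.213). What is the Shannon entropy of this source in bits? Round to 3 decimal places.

2.729 bits

H = −Σ pᵢ log₂ pᵢ.
−0.087·log₂(0.087) = 0.3065
−0.130·log₂(0.130) = 0.3826
−0.103·log₂(0.103) = 0.3378
−0.165·log₂(0.165) = 0.4289
−0.100·log₂(0.100) = 0.3322
−0.202·log₂(0.202) = 0.4661
−0.213·log₂(0.213) = 0.4752
Sum ≈ 2.7294 → 2.729 bits.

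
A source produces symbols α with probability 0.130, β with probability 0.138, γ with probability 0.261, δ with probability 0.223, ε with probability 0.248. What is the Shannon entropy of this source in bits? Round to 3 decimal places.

H = −Σ pᵢ log₂ pᵢ.
−0.130·log₂(0.130) = 0.3826
−0.138·log₂(0.138) = 0.3943
−0.261·log₂(0.261) = 0.5058
−0.223·log₂(0.223) = 0.4828
−0.248·log₂(0.248) = 0.4989
Sum ≈ 2.2644 → 2.264 bits.

2.264 bits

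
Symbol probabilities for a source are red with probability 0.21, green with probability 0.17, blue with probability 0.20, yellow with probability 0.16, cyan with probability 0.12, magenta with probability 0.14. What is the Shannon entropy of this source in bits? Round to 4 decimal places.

H = −Σ pᵢ log₂ pᵢ.
−0.21·log₂(0.21) = 0.4728
−0.17·log₂(0.17) = 0.4346
−0.20·log₂(0.20) = 0.4644
−0.16·log₂(0.16) = 0.4230
−0.12·log₂(0.12) = 0.3671
−0.14·log₂(0.14) = 0.3971
Sum ≈ 2.5590 → 2.5590 bits.

2.5590 bits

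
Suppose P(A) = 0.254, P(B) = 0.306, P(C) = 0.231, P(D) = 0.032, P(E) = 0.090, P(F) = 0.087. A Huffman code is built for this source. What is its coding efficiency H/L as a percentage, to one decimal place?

Entropy H = −Σ p log₂ p ≈ 2.2913 bits.
Huffman merges: 4/125+87/1000→119/1000; 9/100+119/1000→209/1000; 209/1000+231/1000→11/25; 127/500+153/500→14/25; 11/25+14/25→1. L = 291/125 ≈ 2.3280.
Efficiency = H/L = 2.2913/2.3280 = 98.4%.

98.4%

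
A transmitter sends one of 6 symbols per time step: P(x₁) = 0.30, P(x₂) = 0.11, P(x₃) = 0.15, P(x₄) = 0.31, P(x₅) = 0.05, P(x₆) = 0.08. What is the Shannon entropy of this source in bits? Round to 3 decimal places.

H = −Σ pᵢ log₂ pᵢ.
−0.30·log₂(0.30) = 0.5211
−0.11·log₂(0.11) = 0.3503
−0.15·log₂(0.15) = 0.4105
−0.31·log₂(0.31) = 0.5238
−0.05·log₂(0.05) = 0.2161
−0.08·log₂(0.08) = 0.2915
Sum ≈ 2.3133 → 2.313 bits.

2.313 bits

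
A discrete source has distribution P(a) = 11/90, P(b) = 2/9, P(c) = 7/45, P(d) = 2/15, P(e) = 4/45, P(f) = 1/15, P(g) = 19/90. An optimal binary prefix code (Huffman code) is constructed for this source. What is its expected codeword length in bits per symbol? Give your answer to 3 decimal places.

2.722 bits/symbol

Repeatedly combine the two least-probable nodes; the expected code length is the sum of the merged weights.
merge 1/15 + 4/45 → 7/45
merge 11/90 + 2/15 → 23/90
merge 7/45 + 7/45 → 14/45
merge 19/90 + 2/9 → 13/30
merge 23/90 + 14/45 → 17/30
merge 13/30 + 17/30 → 1
L = 7/45 + 23/90 + 14/45 + 13/30 + 17/30 + 1 = 49/18 ≈ 2.722 bits/symbol.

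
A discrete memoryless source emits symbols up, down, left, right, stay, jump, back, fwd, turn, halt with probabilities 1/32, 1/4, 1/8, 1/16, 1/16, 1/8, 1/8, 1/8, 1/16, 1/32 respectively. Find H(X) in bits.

Each probability is a power of 1/2, so log₂(1/p) is an integer.
H = Σ p·log₂(1/p) = 1/32·5 + 1/4·2 + 1/8·3 + 1/16·4 + 1/16·4 + 1/8·3 + 1/8·3 + 1/8·3 + 1/16·4 + 1/32·5 = 3.0625 bits.

3.0625 bits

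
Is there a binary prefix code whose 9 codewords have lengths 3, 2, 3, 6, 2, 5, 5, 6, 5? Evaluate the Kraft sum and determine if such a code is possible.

0.875; yes

With common denominator 2^6 = 64: Σ 2^(−ℓᵢ) = 8/64 + 16/64 + 8/64 + 1/64 + 16/64 + 2/64 + 2/64 + 1/64 + 2/64 = 56/64 = 0.875.
Kraft's inequality requires Σ ≤ 1; here Σ = 0.875 ≤ 1, so such a prefix code exists.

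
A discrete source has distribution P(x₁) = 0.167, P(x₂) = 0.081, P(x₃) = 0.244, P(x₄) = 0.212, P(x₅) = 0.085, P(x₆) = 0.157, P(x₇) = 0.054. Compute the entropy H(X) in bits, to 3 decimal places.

2.645 bits

H = −Σ pᵢ log₂ pᵢ.
−0.167·log₂(0.167) = 0.4312
−0.081·log₂(0.081) = 0.2937
−0.244·log₂(0.244) = 0.4966
−0.212·log₂(0.212) = 0.4744
−0.085·log₂(0.085) = 0.3023
−0.157·log₂(0.157) = 0.4194
−0.054·log₂(0.054) = 0.2274
Sum ≈ 2.6449 → 2.645 bits.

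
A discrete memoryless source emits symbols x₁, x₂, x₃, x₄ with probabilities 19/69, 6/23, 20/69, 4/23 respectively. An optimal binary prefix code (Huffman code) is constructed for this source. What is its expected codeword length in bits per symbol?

Repeatedly combine the two least-probable nodes; the expected code length is the sum of the merged weights.
merge 4/23 + 6/23 → 10/23
merge 19/69 + 20/69 → 13/23
merge 10/23 + 13/23 → 1
L = 10/23 + 13/23 + 1 = 2 bits/symbol.

2 bits/symbol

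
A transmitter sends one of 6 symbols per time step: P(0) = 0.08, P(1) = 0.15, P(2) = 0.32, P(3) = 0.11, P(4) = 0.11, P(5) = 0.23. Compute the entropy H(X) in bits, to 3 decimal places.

H = −Σ pᵢ log₂ pᵢ.
−0.08·log₂(0.08) = 0.2915
−0.15·log₂(0.15) = 0.4105
−0.32·log₂(0.32) = 0.5260
−0.11·log₂(0.11) = 0.3503
−0.11·log₂(0.11) = 0.3503
−0.23·log₂(0.23) = 0.4877
Sum ≈ 2.4163 → 2.416 bits.

2.416 bits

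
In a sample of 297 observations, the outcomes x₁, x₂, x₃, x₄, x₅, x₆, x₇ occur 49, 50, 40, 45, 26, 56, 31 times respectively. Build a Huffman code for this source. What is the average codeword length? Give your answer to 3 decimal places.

Probabilities are the counts divided by 297.
Repeatedly combine the two least-probable nodes; the expected code length is the sum of the merged weights.
merge 26/297 + 31/297 → 19/99
merge 40/297 + 5/33 → 85/297
merge 49/297 + 50/297 → 1/3
merge 56/297 + 19/99 → 113/297
merge 85/297 + 1/3 → 184/297
merge 113/297 + 184/297 → 1
L = 19/99 + 85/297 + 1/3 + 113/297 + 184/297 + 1 = 835/297 ≈ 2.811 bits/symbol.

2.811 bits/symbol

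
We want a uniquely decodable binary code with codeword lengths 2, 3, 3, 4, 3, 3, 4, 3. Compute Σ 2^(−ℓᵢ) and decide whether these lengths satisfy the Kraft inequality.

With common denominator 2^4 = 16: Σ 2^(−ℓᵢ) = 4/16 + 2/16 + 2/16 + 1/16 + 2/16 + 2/16 + 1/16 + 2/16 = 16/16 = 1.
Kraft's inequality requires Σ ≤ 1; here Σ = 1 ≤ 1, so such a prefix code exists.

1; yes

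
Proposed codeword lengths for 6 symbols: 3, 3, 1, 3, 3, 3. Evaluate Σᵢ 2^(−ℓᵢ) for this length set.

1.125

With common denominator 2^3 = 8: Σ 2^(−ℓᵢ) = 1/8 + 1/8 + 4/8 + 1/8 + 1/8 + 1/8 = 9/8 = 1.125.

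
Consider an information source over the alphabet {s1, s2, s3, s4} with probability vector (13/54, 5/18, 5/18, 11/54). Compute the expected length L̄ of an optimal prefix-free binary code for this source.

2 bits/symbol

Repeatedly combine the two least-probable nodes; the expected code length is the sum of the merged weights.
merge 11/54 + 13/54 → 4/9
merge 5/18 + 5/18 → 5/9
merge 4/9 + 5/9 → 1
L = 4/9 + 5/9 + 1 = 2 bits/symbol.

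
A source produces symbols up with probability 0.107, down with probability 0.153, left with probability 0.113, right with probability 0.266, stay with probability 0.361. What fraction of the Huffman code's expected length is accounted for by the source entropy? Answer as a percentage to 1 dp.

97.0%

Entropy H = −Σ p log₂ p ≈ 2.1537 bits.
Huffman merges: 107/1000+113/1000→11/50; 153/1000+11/50→373/1000; 133/500+361/1000→627/1000; 373/1000+627/1000→1. L = 111/50 ≈ 2.2200.
Efficiency = H/L = 2.1537/2.2200 = 97.0%.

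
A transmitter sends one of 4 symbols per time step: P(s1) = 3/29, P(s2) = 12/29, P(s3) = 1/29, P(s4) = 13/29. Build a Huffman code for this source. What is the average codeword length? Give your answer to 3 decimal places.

1.690 bits/symbol

Repeatedly combine the two least-probable nodes; the expected code length is the sum of the merged weights.
merge 1/29 + 3/29 → 4/29
merge 4/29 + 12/29 → 16/29
merge 13/29 + 16/29 → 1
L = 4/29 + 16/29 + 1 = 49/29 ≈ 1.690 bits/symbol.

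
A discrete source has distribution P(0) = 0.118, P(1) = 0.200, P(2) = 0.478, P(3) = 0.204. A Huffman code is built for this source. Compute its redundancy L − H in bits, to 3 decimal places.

Entropy H = −Σ p log₂ p ≈ 1.8051 bits.
Huffman merges: 59/500+1/5→159/500; 51/250+159/500→261/500; 239/500+261/500→1. L = 46/25 ≈ 1.8400.
L − H = 1.8400 − 1.8051 = 0.035 bits.

0.035 bits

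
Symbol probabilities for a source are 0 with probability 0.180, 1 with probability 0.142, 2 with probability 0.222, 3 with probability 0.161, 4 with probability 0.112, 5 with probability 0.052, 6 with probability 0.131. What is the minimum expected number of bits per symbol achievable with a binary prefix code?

Repeatedly combine the two least-probable nodes; the expected code length is the sum of the merged weights.
merge 13/250 + 14/125 → 41/250
merge 131/1000 + 71/500 → 273/1000
merge 161/1000 + 41/250 → 13/40
merge 9/50 + 111/500 → 201/500
merge 273/1000 + 13/40 → 299/500
merge 201/500 + 299/500 → 1
L = 41/250 + 273/1000 + 13/40 + 201/500 + 299/500 + 1 = 1381/500 = 2.762 bits/symbol.

2.762 bits/symbol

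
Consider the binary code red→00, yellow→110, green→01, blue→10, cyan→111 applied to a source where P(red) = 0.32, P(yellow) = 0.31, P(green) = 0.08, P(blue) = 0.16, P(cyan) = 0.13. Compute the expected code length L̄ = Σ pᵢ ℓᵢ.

L̄ = Σ pᵢ·ℓᵢ = 0.32·2 + 0.31·3 + 0.08·2 + 0.16·2 + 0.13·3 = 2.44 bits/symbol.

2.44 bits/symbol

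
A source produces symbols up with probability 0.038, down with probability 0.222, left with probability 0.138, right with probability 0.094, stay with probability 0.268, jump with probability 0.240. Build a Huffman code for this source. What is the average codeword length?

Repeatedly combine the two least-probable nodes; the expected code length is the sum of the merged weights.
merge 19/500 + 47/500 → 33/250
merge 33/250 + 69/500 → 27/100
merge 111/500 + 6/25 → 231/500
merge 67/250 + 27/100 → 269/500
merge 231/500 + 269/500 → 1
L = 33/250 + 27/100 + 231/500 + 269/500 + 1 = 1201/500 = 2.402 bits/symbol.

2.402 bits/symbol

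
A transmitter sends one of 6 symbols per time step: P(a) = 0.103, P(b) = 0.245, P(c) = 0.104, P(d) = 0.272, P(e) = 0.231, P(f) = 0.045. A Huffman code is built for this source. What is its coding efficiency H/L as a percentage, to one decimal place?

Entropy H = −Σ p log₂ p ≈ 2.3751 bits.
Huffman merges: 9/200+103/1000→37/250; 13/125+37/250→63/250; 231/1000+49/200→119/250; 63/250+34/125→131/250; 119/250+131/250→1. L = 12/5 ≈ 2.4000.
Efficiency = H/L = 2.3751/2.4000 = 99.0%.

99.0%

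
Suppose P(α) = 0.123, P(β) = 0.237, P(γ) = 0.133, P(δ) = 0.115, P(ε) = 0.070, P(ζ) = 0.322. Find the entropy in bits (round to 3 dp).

H = −Σ pᵢ log₂ pᵢ.
−0.123·log₂(0.123) = 0.3719
−0.237·log₂(0.237) = 0.4923
−0.133·log₂(0.133) = 0.3871
−0.115·log₂(0.115) = 0.3588
−0.070·log₂(0.070) = 0.2686
−0.322·log₂(0.322) = 0.5264
Sum ≈ 2.4050 → 2.405 bits.

2.405 bits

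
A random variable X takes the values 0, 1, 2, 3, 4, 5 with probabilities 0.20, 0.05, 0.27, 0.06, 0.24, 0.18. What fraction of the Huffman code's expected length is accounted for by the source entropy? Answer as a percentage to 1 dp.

Entropy H = −Σ p log₂ p ≈ 2.3735 bits.
Huffman merges: 1/20+3/50→11/100; 11/100+9/50→29/100; 1/5+6/25→11/25; 27/100+29/100→14/25; 11/25+14/25→1. L = 12/5 ≈ 2.4000.
Efficiency = H/L = 2.3735/2.4000 = 98.9%.

98.9%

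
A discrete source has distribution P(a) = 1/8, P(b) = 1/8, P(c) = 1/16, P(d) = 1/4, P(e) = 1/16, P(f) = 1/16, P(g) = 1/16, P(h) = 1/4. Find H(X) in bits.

Each probability is a power of 1/2, so log₂(1/p) is an integer.
H = Σ p·log₂(1/p) = 1/8·3 + 1/8·3 + 1/16·4 + 1/4·2 + 1/16·4 + 1/16·4 + 1/16·4 + 1/4·2 = 2.75 bits.

2.75 bits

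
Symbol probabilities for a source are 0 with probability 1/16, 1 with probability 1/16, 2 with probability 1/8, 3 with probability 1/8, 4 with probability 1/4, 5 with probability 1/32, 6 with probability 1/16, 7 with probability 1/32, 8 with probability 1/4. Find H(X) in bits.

2.8125 bits

Each probability is a power of 1/2, so log₂(1/p) is an integer.
H = Σ p·log₂(1/p) = 1/16·4 + 1/16·4 + 1/8·3 + 1/8·3 + 1/4·2 + 1/32·5 + 1/16·4 + 1/32·5 + 1/4·2 = 2.8125 bits.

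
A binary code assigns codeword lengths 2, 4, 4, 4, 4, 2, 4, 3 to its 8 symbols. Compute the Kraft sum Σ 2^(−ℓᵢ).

With common denominator 2^4 = 16: Σ 2^(−ℓᵢ) = 4/16 + 1/16 + 1/16 + 1/16 + 1/16 + 4/16 + 1/16 + 2/16 = 15/16 = 0.9375.

0.9375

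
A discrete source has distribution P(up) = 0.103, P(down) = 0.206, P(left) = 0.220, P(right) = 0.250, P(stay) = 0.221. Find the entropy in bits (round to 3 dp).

2.269 bits

H = −Σ pᵢ log₂ pᵢ.
−0.103·log₂(0.103) = 0.3378
−0.206·log₂(0.206) = 0.4695
−0.220·log₂(0.220) = 0.4806
−0.250·log₂(0.250) = 0.5000
−0.221·log₂(0.221) = 0.4813
Sum ≈ 2.2692 → 2.269 bits.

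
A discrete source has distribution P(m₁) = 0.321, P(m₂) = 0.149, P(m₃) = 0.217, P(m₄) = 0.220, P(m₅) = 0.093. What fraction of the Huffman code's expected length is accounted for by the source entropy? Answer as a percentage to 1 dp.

98.7%

Entropy H = −Σ p log₂ p ≈ 2.2130 bits.
Huffman merges: 93/1000+149/1000→121/500; 217/1000+11/50→437/1000; 121/500+321/1000→563/1000; 437/1000+563/1000→1. L = 1121/500 ≈ 2.2420.
Efficiency = H/L = 2.2130/2.2420 = 98.7%.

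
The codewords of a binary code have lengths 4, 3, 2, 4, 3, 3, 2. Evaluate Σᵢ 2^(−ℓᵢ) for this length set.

1

With common denominator 2^4 = 16: Σ 2^(−ℓᵢ) = 1/16 + 2/16 + 4/16 + 1/16 + 2/16 + 2/16 + 4/16 = 16/16 = 1.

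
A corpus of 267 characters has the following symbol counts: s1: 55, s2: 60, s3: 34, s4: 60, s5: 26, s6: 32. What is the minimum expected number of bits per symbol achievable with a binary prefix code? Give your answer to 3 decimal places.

Probabilities are the counts divided by 267.
Repeatedly combine the two least-probable nodes; the expected code length is the sum of the merged weights.
merge 26/267 + 32/267 → 58/267
merge 34/267 + 55/267 → 1/3
merge 58/267 + 20/89 → 118/267
merge 20/89 + 1/3 → 149/267
merge 118/267 + 149/267 → 1
L = 58/267 + 1/3 + 118/267 + 149/267 + 1 = 227/89 ≈ 2.551 bits/symbol.

2.551 bits/symbol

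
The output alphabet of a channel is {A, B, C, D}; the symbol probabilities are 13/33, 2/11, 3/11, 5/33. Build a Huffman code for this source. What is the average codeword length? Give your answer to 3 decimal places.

Repeatedly combine the two least-probable nodes; the expected code length is the sum of the merged weights.
merge 5/33 + 2/11 → 1/3
merge 3/11 + 1/3 → 20/33
merge 13/33 + 20/33 → 1
L = 1/3 + 20/33 + 1 = 64/33 ≈ 1.939 bits/symbol.

1.939 bits/symbol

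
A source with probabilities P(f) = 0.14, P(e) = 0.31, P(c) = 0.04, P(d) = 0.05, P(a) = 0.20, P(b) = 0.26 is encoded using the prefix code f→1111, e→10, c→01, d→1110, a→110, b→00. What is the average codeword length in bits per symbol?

L̄ = Σ pᵢ·ℓᵢ = 0.14·4 + 0.31·2 + 0.04·2 + 0.05·4 + 0.20·3 + 0.26·2 = 2.58 bits/symbol.

2.58 bits/symbol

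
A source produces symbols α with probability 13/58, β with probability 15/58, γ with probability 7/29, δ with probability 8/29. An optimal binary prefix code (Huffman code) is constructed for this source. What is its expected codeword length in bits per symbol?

Repeatedly combine the two least-probable nodes; the expected code length is the sum of the merged weights.
merge 13/58 + 7/29 → 27/58
merge 15/58 + 8/29 → 31/58
merge 27/58 + 31/58 → 1
L = 27/58 + 31/58 + 1 = 2 bits/symbol.

2 bits/symbol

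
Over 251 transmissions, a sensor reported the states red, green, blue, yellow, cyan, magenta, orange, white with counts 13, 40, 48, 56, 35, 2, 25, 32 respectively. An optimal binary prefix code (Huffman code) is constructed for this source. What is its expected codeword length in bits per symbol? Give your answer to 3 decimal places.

2.805 bits/symbol

Probabilities are the counts divided by 251.
Repeatedly combine the two least-probable nodes; the expected code length is the sum of the merged weights.
merge 2/251 + 13/251 → 15/251
merge 15/251 + 25/251 → 40/251
merge 32/251 + 35/251 → 67/251
merge 40/251 + 40/251 → 80/251
merge 48/251 + 56/251 → 104/251
merge 67/251 + 80/251 → 147/251
merge 104/251 + 147/251 → 1
L = 15/251 + 40/251 + 67/251 + 80/251 + 104/251 + 147/251 + 1 = 704/251 ≈ 2.805 bits/symbol.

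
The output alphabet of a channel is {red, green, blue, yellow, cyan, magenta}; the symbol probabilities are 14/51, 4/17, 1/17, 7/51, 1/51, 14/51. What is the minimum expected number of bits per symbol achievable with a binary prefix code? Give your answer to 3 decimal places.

2.294 bits/symbol

Repeatedly combine the two least-probable nodes; the expected code length is the sum of the merged weights.
merge 1/51 + 1/17 → 4/51
merge 4/51 + 7/51 → 11/51
merge 11/51 + 4/17 → 23/51
merge 14/51 + 14/51 → 28/51
merge 23/51 + 28/51 → 1
L = 4/51 + 11/51 + 23/51 + 28/51 + 1 = 39/17 ≈ 2.294 bits/symbol.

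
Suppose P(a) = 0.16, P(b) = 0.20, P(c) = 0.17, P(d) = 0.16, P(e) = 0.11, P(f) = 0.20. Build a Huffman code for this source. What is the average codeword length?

2.6 bits/symbol

Repeatedly combine the two least-probable nodes; the expected code length is the sum of the merged weights.
merge 11/100 + 4/25 → 27/100
merge 4/25 + 17/100 → 33/100
merge 1/5 + 1/5 → 2/5
merge 27/100 + 33/100 → 3/5
merge 2/5 + 3/5 → 1
L = 27/100 + 33/100 + 2/5 + 3/5 + 1 = 13/5 = 2.6 bits/symbol.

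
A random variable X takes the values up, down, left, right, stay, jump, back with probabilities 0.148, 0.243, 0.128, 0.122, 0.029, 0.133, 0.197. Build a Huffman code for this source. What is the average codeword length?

2.711 bits/symbol

Repeatedly combine the two least-probable nodes; the expected code length is the sum of the merged weights.
merge 29/1000 + 61/500 → 151/1000
merge 16/125 + 133/1000 → 261/1000
merge 37/250 + 151/1000 → 299/1000
merge 197/1000 + 243/1000 → 11/25
merge 261/1000 + 299/1000 → 14/25
merge 11/25 + 14/25 → 1
L = 151/1000 + 261/1000 + 299/1000 + 11/25 + 14/25 + 1 = 2711/1000 = 2.711 bits/symbol.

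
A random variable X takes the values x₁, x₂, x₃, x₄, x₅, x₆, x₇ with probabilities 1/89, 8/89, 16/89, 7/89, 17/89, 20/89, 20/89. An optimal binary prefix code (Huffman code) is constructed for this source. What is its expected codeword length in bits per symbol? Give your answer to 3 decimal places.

Repeatedly combine the two least-probable nodes; the expected code length is the sum of the merged weights.
merge 1/89 + 7/89 → 8/89
merge 8/89 + 8/89 → 16/89
merge 16/89 + 16/89 → 32/89
merge 17/89 + 20/89 → 37/89
merge 20/89 + 32/89 → 52/89
merge 37/89 + 52/89 → 1
L = 8/89 + 16/89 + 32/89 + 37/89 + 52/89 + 1 = 234/89 ≈ 2.629 bits/symbol.

2.629 bits/symbol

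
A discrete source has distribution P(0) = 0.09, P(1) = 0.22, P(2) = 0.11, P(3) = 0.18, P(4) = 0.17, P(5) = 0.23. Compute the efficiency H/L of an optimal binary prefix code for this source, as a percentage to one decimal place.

Entropy H = −Σ p log₂ p ≈ 2.5111 bits.
Huffman merges: 9/100+11/100→1/5; 17/100+9/50→7/20; 1/5+11/50→21/50; 23/100+7/20→29/50; 21/50+29/50→1. L = 51/20 ≈ 2.5500.
Efficiency = H/L = 2.5111/2.5500 = 98.5%.

98.5%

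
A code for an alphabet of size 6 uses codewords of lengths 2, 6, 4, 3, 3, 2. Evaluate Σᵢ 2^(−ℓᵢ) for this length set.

With common denominator 2^6 = 64: Σ 2^(−ℓᵢ) = 16/64 + 1/64 + 4/64 + 8/64 + 8/64 + 16/64 = 53/64 = 0.828125.

0.828125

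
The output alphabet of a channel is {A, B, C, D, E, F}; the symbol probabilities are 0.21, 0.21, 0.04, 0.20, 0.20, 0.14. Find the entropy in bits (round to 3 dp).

2.457 bits

H = −Σ pᵢ log₂ pᵢ.
−0.21·log₂(0.21) = 0.4728
−0.21·log₂(0.21) = 0.4728
−0.04·log₂(0.04) = 0.1858
−0.20·log₂(0.20) = 0.4644
−0.20·log₂(0.20) = 0.4644
−0.14·log₂(0.14) = 0.3971
Sum ≈ 2.4573 → 2.457 bits.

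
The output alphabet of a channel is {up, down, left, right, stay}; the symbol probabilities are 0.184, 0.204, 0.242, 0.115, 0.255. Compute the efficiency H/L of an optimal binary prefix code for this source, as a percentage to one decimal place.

Entropy H = −Σ p log₂ p ≈ 2.2741 bits.
Huffman merges: 23/200+23/125→299/1000; 51/250+121/500→223/500; 51/200+299/1000→277/500; 223/500+277/500→1. L = 2299/1000 ≈ 2.2990.
Efficiency = H/L = 2.2741/2.2990 = 98.9%.

98.9%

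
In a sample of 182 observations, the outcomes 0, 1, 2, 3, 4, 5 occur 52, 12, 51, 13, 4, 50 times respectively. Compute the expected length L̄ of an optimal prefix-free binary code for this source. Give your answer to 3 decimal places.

Probabilities are the counts divided by 182.
Repeatedly combine the two least-probable nodes; the expected code length is the sum of the merged weights.
merge 2/91 + 6/91 → 8/91
merge 1/14 + 8/91 → 29/182
merge 29/182 + 25/91 → 79/182
merge 51/182 + 2/7 → 103/182
merge 79/182 + 103/182 → 1
L = 8/91 + 29/182 + 79/182 + 103/182 + 1 = 409/182 ≈ 2.247 bits/symbol.

2.247 bits/symbol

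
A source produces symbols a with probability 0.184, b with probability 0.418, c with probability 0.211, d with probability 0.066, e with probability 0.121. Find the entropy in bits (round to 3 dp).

H = −Σ pᵢ log₂ pᵢ.
−0.184·log₂(0.184) = 0.4494
−0.418·log₂(0.418) = 0.5260
−0.211·log₂(0.211) = 0.4736
−0.066·log₂(0.066) = 0.2588
−0.121·log₂(0.121) = 0.3687
Sum ≈ 2.0765 → 2.077 bits.

2.077 bits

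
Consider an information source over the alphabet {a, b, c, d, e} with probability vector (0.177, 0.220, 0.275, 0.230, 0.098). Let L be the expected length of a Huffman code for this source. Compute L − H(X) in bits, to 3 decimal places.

Entropy H = −Σ p log₂ p ≈ 2.2510 bits.
Huffman merges: 49/500+177/1000→11/40; 11/50+23/100→9/20; 11/40+11/40→11/20; 9/20+11/20→1. L = 91/40 ≈ 2.2750.
L − H = 2.2750 − 2.2510 = 0.024 bits.

0.024 bits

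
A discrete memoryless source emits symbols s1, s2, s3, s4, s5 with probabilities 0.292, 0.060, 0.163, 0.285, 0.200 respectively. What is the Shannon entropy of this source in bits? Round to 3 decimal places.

H = −Σ pᵢ log₂ pᵢ.
−0.292·log₂(0.292) = 0.5186
−0.060·log₂(0.060) = 0.2435
−0.163·log₂(0.163) = 0.4266
−0.285·log₂(0.285) = 0.5161
−0.200·log₂(0.200) = 0.4644
Sum ≈ 2.1692 → 2.169 bits.

2.169 bits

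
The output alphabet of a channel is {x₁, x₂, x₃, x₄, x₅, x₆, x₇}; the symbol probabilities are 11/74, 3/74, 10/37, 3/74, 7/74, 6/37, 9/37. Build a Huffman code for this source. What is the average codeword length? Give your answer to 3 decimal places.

Repeatedly combine the two least-probable nodes; the expected code length is the sum of the merged weights.
merge 3/74 + 3/74 → 3/37
merge 3/37 + 7/74 → 13/74
merge 11/74 + 6/37 → 23/74
merge 13/74 + 9/37 → 31/74
merge 10/37 + 23/74 → 43/74
merge 31/74 + 43/74 → 1
L = 3/37 + 13/74 + 23/74 + 31/74 + 43/74 + 1 = 95/37 ≈ 2.568 bits/symbol.

2.568 bits/symbol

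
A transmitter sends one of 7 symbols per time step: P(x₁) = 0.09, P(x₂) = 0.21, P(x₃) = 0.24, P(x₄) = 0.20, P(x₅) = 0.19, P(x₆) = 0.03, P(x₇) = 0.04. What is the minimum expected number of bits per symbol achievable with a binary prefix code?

2.58 bits/symbol

Repeatedly combine the two least-probable nodes; the expected code length is the sum of the merged weights.
merge 3/100 + 1/25 → 7/100
merge 7/100 + 9/100 → 4/25
merge 4/25 + 19/100 → 7/20
merge 1/5 + 21/100 → 41/100
merge 6/25 + 7/20 → 59/100
merge 41/100 + 59/100 → 1
L = 7/100 + 4/25 + 7/20 + 41/100 + 59/100 + 1 = 129/50 = 2.58 bits/symbol.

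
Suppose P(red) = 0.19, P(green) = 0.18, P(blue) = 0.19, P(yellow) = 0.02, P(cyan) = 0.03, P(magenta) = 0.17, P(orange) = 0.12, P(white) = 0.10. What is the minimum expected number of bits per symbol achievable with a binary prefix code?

2.82 bits/symbol

Repeatedly combine the two least-probable nodes; the expected code length is the sum of the merged weights.
merge 1/50 + 3/100 → 1/20
merge 1/20 + 1/10 → 3/20
merge 3/25 + 3/20 → 27/100
merge 17/100 + 9/50 → 7/20
merge 19/100 + 19/100 → 19/50
merge 27/100 + 7/20 → 31/50
merge 19/50 + 31/50 → 1
L = 1/20 + 3/20 + 27/100 + 7/20 + 19/50 + 31/50 + 1 = 141/50 = 2.82 bits/symbol.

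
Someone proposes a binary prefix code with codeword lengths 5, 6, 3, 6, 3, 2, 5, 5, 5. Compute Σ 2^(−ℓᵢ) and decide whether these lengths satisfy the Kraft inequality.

0.65625; yes

With common denominator 2^6 = 64: Σ 2^(−ℓᵢ) = 2/64 + 1/64 + 8/64 + 1/64 + 8/64 + 16/64 + 2/64 + 2/64 + 2/64 = 42/64 = 0.65625.
Kraft's inequality requires Σ ≤ 1; here Σ = 0.65625 ≤ 1, so such a prefix code exists.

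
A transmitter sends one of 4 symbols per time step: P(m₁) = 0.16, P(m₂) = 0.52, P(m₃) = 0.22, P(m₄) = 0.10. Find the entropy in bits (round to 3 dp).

H = −Σ pᵢ log₂ pᵢ.
−0.16·log₂(0.16) = 0.4230
−0.52·log₂(0.52) = 0.4906
−0.22·log₂(0.22) = 0.4806
−0.10·log₂(0.10) = 0.3322
Sum ≈ 1.7264 → 1.726 bits.

1.726 bits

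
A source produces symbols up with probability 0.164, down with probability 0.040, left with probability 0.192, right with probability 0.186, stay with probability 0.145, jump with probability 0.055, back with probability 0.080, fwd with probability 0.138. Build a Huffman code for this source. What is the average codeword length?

Repeatedly combine the two least-probable nodes; the expected code length is the sum of the merged weights.
merge 1/25 + 11/200 → 19/200
merge 2/25 + 19/200 → 7/40
merge 69/500 + 29/200 → 283/1000
merge 41/250 + 7/40 → 339/1000
merge 93/500 + 24/125 → 189/500
merge 283/1000 + 339/1000 → 311/500
merge 189/500 + 311/500 → 1
L = 19/200 + 7/40 + 283/1000 + 339/1000 + 189/500 + 311/500 + 1 = 723/250 = 2.892 bits/symbol.

2.892 bits/symbol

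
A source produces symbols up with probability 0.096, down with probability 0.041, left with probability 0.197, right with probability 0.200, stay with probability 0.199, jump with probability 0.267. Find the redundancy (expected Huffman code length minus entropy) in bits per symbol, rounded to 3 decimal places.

0.059 bits

Entropy H = −Σ p log₂ p ≈ 2.4118 bits.
Huffman merges: 41/1000+12/125→137/1000; 137/1000+197/1000→167/500; 199/1000+1/5→399/1000; 267/1000+167/500→601/1000; 399/1000+601/1000→1. L = 2471/1000 ≈ 2.4710.
L − H = 2.4710 − 2.4118 = 0.059 bits.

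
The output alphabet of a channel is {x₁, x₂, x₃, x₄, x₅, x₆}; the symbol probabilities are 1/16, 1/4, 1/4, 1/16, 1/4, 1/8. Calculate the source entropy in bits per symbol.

Each probability is a power of 1/2, so log₂(1/p) is an integer.
H = Σ p·log₂(1/p) = 1/16·4 + 1/4·2 + 1/4·2 + 1/16·4 + 1/4·2 + 1/8·3 = 2.375 bits.

2.375 bits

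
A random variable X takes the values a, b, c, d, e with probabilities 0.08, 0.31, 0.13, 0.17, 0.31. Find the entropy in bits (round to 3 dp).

H = −Σ pᵢ log₂ pᵢ.
−0.08·log₂(0.08) = 0.2915
−0.31·log₂(0.31) = 0.5238
−0.13·log₂(0.13) = 0.3826
−0.17·log₂(0.17) = 0.4346
−0.31·log₂(0.31) = 0.5238
Sum ≈ 2.1563 → 2.156 bits.

2.156 bits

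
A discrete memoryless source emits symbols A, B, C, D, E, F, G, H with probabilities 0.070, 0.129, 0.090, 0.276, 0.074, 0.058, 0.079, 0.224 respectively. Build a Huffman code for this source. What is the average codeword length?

Repeatedly combine the two least-probable nodes; the expected code length is the sum of the merged weights.
merge 29/500 + 7/100 → 16/125
merge 37/500 + 79/1000 → 153/1000
merge 9/100 + 16/125 → 109/500
merge 129/1000 + 153/1000 → 141/500
merge 109/500 + 28/125 → 221/500
merge 69/250 + 141/500 → 279/500
merge 221/500 + 279/500 → 1
L = 16/125 + 153/1000 + 109/500 + 141/500 + 221/500 + 279/500 + 1 = 2781/1000 = 2.781 bits/symbol.

2.781 bits/symbol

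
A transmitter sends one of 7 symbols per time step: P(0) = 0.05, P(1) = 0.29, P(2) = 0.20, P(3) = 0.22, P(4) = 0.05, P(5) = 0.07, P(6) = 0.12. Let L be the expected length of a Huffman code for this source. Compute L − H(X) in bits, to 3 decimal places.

Entropy H = −Σ p log₂ p ≈ 2.5307 bits.
Huffman merges: 1/20+1/20→1/10; 7/100+1/10→17/100; 3/25+17/100→29/100; 1/5+11/50→21/50; 29/100+29/100→29/50; 21/50+29/50→1. L = 64/25 ≈ 2.5600.
L − H = 2.5600 − 2.5307 = 0.029 bits.

0.029 bits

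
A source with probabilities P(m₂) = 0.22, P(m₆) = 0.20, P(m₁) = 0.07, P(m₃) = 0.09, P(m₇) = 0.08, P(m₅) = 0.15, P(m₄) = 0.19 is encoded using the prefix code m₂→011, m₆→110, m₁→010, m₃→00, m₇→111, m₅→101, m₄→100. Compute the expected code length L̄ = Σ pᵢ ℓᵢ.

2.91 bits/symbol

L̄ = Σ pᵢ·ℓᵢ = 0.22·3 + 0.20·3 + 0.07·3 + 0.09·2 + 0.08·3 + 0.15·3 + 0.19·3 = 2.91 bits/symbol.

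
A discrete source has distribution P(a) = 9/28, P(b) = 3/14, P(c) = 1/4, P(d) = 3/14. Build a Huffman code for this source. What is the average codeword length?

2 bits/symbol

Repeatedly combine the two least-probable nodes; the expected code length is the sum of the merged weights.
merge 3/14 + 3/14 → 3/7
merge 1/4 + 9/28 → 4/7
merge 3/7 + 4/7 → 1
L = 3/7 + 4/7 + 1 = 2 bits/symbol.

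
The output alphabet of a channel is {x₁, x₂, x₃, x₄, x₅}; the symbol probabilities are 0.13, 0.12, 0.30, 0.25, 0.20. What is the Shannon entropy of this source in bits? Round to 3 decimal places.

2.235 bits

H = −Σ pᵢ log₂ pᵢ.
−0.13·log₂(0.13) = 0.3826
−0.12·log₂(0.12) = 0.3671
−0.30·log₂(0.30) = 0.5211
−0.25·log₂(0.25) = 0.5000
−0.20·log₂(0.20) = 0.4644
Sum ≈ 2.2352 → 2.235 bits.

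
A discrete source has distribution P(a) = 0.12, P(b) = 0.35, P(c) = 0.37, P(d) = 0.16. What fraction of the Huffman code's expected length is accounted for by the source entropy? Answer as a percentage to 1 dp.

96.9%

Entropy H = −Σ p log₂ p ≈ 1.8509 bits.
Huffman merges: 3/25+4/25→7/25; 7/25+7/20→63/100; 37/100+63/100→1. L = 191/100 ≈ 1.9100.
Efficiency = H/L = 1.8509/1.9100 = 96.9%.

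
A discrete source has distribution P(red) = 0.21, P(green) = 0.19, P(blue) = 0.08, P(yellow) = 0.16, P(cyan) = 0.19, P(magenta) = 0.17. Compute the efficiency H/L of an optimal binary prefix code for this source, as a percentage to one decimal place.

Entropy H = −Σ p log₂ p ≈ 2.5324 bits.
Huffman merges: 2/25+4/25→6/25; 17/100+19/100→9/25; 19/100+21/100→2/5; 6/25+9/25→3/5; 2/5+3/5→1. L = 13/5 ≈ 2.6000.
Efficiency = H/L = 2.5324/2.6000 = 97.4%.

97.4%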